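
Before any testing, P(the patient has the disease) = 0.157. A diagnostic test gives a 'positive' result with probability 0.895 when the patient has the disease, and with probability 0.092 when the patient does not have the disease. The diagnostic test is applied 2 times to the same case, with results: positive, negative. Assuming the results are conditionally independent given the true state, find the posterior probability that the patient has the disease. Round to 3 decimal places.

Let H be the event that the patient has the disease; start with P(H) = 0.157. P('positive'|H) = 0.895, P('positive'|¬H) = 0.092.
Update on result 1 ('positive'): P(H) ← 0.895·0.1570 / (0.895·0.1570 + 0.092·0.8430) = 0.14052/0.21807 = 0.6444.
Update on result 2 ('negative'): P(H) ← 0.105·0.6444 / (0.105·0.6444 + 0.908·0.3556) = 0.067657/0.39058 = 0.1732.

Posterior P(H) ≈ 0.173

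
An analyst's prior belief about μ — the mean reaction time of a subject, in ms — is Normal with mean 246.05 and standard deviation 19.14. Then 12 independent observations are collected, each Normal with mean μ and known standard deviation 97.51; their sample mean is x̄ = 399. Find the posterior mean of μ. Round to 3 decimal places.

Prior precision 1/τ₀² = 1/19.14² = 0.00272971; data precision n/σ² = 12/97.51² = 0.00126207.
Posterior precision = 0.00272971 + 0.00126207 = 0.00399178.
Posterior mean = (0.00272971·246.05 + 0.00126207·399) / 0.00399178 = 294.408.

Posterior mean ≈ 294.408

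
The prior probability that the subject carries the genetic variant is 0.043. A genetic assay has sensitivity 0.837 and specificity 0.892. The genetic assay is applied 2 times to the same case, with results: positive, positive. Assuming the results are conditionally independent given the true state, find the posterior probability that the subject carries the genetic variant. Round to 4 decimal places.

Let H be the event that the subject carries the genetic variant; start with P(H) = 0.043. P('positive'|H) = 0.837, P('positive'|¬H) = 0.108.
Update on result 1 ('positive'): P(H) ← 0.837·0.0430 / (0.837·0.0430 + 0.108·0.9570) = 0.035991/0.13935 = 0.2583.
Update on result 2 ('positive'): P(H) ← 0.837·0.2583 / (0.837·0.2583 + 0.108·0.7417) = 0.21618/0.29629 = 0.7296.

Posterior P(H) ≈ 0.7296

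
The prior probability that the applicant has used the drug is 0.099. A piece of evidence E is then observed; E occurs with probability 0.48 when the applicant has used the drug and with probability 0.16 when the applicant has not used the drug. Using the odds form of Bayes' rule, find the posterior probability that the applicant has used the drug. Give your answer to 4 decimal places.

Prior odds = 0.099/(1−0.099) = 0.10988. In log-odds, ln(0.10988) = -2.2084.
Add log likelihood ratio: ln(3.0000) = 1.0986.
Posterior log-odds = -1.1098, so posterior odds = exp(-1.1098) = 0.32963. Converting, P(H|E) = 0.32963/1.3296 = 0.2479.

Posterior probability ≈ 0.2479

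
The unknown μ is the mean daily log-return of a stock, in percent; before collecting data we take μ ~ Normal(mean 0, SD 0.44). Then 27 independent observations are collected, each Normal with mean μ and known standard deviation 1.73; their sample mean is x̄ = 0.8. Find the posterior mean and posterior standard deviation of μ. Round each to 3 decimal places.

Posterior mean ≈ 0.509; posterior SD ≈ 0.265

Prior precision 1/τ₀² = 1/0.44² = 5.16529; data precision n/σ² = 27/1.73² = 9.02135.
Posterior precision = 5.16529 + 9.02135 = 14.1866, giving posterior SD = 1/√14.1866 = 0.265.
Posterior mean = (5.16529·0 + 9.02135·0.8) / 14.1866 = 0.509.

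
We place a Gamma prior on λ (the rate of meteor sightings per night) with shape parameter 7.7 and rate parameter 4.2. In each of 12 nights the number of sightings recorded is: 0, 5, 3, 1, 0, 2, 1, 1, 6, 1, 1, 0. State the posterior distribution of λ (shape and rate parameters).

Posterior: Gamma(shape=28.7, rate=16.2)

The Poisson likelihood adds the total count to the shape and the number of exposure periods to the rate. Here ∑xᵢ = 21 and n = 12, so shape 7.7→28.7 and rate 4.2→16.2.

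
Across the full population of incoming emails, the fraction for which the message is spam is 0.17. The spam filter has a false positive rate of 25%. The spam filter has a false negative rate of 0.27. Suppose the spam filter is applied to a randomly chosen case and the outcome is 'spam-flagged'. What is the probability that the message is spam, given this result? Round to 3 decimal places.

Write H for 'the message is spam'. Prior odds H:¬H = 0.17/0.83 = 0.20482. For the 'spam-flagged' outcome, the likelihood ratio is 0.73/0.25 = 2.9200.
Posterior odds = 0.20482 × 2.9200 = 0.59807, so P(H|E) = 0.59807/(1+0.59807) = 0.374.

P(H | E) ≈ 0.374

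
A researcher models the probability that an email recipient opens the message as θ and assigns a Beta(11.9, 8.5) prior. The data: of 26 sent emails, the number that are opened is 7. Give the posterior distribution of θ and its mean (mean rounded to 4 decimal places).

Observing 7 successes and 19 failures updates Beta(11.9, 8.5) by adding the success and failure counts to the two shape parameters: α = 11.9+7 = 18.9, β = 8.5+19 = 27.5.
E[θ | data] = 18.9/(18.9+27.5) = 0.4073.

Posterior: Beta(18.9, 27.5); mean ≈ 0.4073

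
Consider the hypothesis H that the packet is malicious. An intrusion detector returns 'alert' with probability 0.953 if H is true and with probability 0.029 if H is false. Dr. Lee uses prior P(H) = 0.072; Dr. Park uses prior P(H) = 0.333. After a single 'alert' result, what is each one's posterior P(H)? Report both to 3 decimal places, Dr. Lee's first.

The likelihood ratio for an 'alert' result is 0.953/0.029 = 32.862.
Dr. Lee: prior odds 0.072/0.928 = 0.077586; posterior odds 2.5496; posterior probability 0.718.
Dr. Park: prior odds 0.333/0.667 = 0.49925; posterior odds 16.406; posterior probability 0.943.

Dr. Lee: 0.718; Dr. Park: 0.943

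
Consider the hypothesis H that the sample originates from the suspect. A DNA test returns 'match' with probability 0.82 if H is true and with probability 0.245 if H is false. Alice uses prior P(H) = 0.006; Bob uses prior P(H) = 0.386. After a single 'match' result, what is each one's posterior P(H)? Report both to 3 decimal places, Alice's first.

The likelihood ratio for a 'match' result is 0.82/0.245 = 3.3469.
Alice: prior odds 0.006/0.994 = 0.0060362; posterior odds 0.020203; posterior probability 0.020.
Bob: prior odds 0.386/0.614 = 0.62866; posterior odds 2.1041; posterior probability 0.678.

Alice: 0.020; Bob: 0.678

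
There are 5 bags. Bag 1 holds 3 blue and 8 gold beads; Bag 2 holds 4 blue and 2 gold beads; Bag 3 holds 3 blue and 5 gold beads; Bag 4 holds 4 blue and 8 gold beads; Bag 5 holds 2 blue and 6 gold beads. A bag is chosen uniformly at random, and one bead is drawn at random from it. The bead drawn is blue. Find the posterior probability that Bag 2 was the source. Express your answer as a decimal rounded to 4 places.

P(blue|Bag 1) = 0.2727; P(blue|Bag 2) = 0.6667; P(blue|Bag 3) = 0.375; P(blue|Bag 4) = 0.3333; P(blue|Bag 5) = 0.25.
Prior × likelihood for each source: 0.2·0.2727=0.05455, 0.2·0.6667=0.1333, 0.2·0.375=0.07500, 0.2·0.3333=0.06667, 0.2·0.25=0.05000. Summing gives P(blue) = 0.37955.
P(Bag 2 | blue) = 0.1333 / 0.37955 = 0.3513.

Posterior probability ≈ 0.3513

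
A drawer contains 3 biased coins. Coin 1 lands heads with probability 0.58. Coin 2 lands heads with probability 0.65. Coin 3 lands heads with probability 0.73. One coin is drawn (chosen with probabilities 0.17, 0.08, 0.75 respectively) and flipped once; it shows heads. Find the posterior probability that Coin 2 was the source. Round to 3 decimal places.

Tabulate prior·likelihood by source: [1] prior 0.17, lik 0.58, product 0.09860; [2] prior 0.08, lik 0.65, product 0.05200; [3] prior 0.75, lik 0.73, product 0.5475.
Normalizing constant = 0.69810; the posterior for Coin 2 is its product over the sum, 0.05200/0.69810 = 0.074.

Posterior probability ≈ 0.074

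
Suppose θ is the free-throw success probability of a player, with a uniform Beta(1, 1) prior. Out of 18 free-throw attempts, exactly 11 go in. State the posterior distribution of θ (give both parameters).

Posterior: Beta(12, 8)

Observing 11 successes and 7 failures updates Beta(1, 1) by adding the success and failure counts to the two shape parameters: α = 1+11 = 12, β = 1+7 = 8.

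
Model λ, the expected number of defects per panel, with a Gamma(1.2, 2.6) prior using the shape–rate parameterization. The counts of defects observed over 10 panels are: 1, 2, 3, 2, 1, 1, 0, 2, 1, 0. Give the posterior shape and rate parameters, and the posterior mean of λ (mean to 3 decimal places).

The Poisson likelihood adds the total count to the shape and the number of exposure periods to the rate. Here ∑xᵢ = 13 and n = 10, so shape 1.2→14.2 and rate 2.6→12.6.
Posterior mean = shape/rate = 14.2/12.6 = 1.127.

Posterior: Gamma(shape=14.2, rate=12.6); mean ≈ 1.127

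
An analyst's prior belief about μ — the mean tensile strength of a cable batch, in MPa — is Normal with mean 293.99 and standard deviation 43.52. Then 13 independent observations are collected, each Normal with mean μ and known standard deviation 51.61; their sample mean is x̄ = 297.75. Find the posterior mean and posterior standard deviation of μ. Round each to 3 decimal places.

With known σ, the Normal prior is conjugate. Weight on the data is w = (n/σ²)/(n/σ² + 1/τ₀²) = 0.00488063/(0.00488063+0.00052799) = 0.90238.
Posterior mean = w·x̄ + (1−w)·μ₀ = 0.90238·297.75 + 0.097619·293.99 = 297.383. Posterior variance = 1/(0.00488063+0.00052799) = 184.890, so SD = 13.597.

Posterior mean ≈ 297.383; posterior SD ≈ 13.597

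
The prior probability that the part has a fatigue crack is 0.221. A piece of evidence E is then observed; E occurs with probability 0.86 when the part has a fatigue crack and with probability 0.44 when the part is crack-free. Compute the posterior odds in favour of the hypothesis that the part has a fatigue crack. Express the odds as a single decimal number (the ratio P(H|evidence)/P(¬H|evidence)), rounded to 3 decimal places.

Prior odds = 0.221/(1−0.221) = 0.28370. In log-odds, ln(0.28370) = -1.2598.
Add log likelihood ratio: ln(1.9545) = 0.67016.
Posterior log-odds = -0.58969, so posterior odds = exp(-0.58969) = 0.55450.

Posterior odds ≈ 0.554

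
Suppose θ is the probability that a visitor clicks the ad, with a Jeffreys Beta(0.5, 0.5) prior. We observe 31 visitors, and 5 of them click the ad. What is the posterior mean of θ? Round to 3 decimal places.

Posterior mean ≈ 0.172

Observing 5 successes and 26 failures updates Beta(0.5, 0.5) by adding the success and failure counts to the two shape parameters: α = 0.5+5 = 5.5, β = 0.5+26 = 26.5.
Posterior mean = α/(α+β) = 5.5/32 = 0.172.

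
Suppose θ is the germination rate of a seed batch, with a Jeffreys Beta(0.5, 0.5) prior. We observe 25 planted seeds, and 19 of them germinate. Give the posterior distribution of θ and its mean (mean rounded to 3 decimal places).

Observing 19 successes and 6 failures updates Beta(0.5, 0.5) by adding the success and failure counts to the two shape parameters: α = 0.5+19 = 19.5, β = 0.5+6 = 6.5.
E[θ | data] = 19.5/(19.5+6.5) = 0.750.

Posterior: Beta(19.5, 6.5); mean ≈ 0.750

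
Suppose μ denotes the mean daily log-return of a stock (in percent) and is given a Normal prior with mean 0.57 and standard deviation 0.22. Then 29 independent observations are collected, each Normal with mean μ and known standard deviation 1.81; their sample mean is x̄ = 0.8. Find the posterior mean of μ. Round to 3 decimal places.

Posterior mean ≈ 0.639

Prior precision 1/τ₀² = 1/0.22² = 20.6612; data precision n/σ² = 29/1.81² = 8.85199.
Posterior precision = 20.6612 + 8.85199 = 29.5131.
Posterior mean = (20.6612·0.57 + 8.85199·0.8) / 29.5131 = 0.639.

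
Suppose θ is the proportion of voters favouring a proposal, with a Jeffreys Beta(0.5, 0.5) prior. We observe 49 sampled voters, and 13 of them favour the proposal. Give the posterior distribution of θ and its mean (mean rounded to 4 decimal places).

Posterior: Beta(13.5, 36.5); mean ≈ 0.2700

The binomial likelihood is conjugate to the Beta prior: with 13 successes and 36 failures, the posterior is Beta(0.5+13, 0.5+36) = Beta(13.5, 36.5).
E[θ | data] = 13.5/(13.5+36.5) = 0.2700.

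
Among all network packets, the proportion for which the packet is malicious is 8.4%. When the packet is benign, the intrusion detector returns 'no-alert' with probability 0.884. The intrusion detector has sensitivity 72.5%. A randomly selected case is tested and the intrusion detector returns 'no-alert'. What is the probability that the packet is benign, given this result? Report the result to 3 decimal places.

Let H be the event that the packet is malicious. P(H) = 0.084, so P(¬H) = 0.916. With E the 'no-alert' result, P(E|H) = 0.275 and P(E|¬H) = 0.884.
P(E) = 0.275·0.084 + 0.884·0.916 = 0.023100 + 0.80974 = 0.83284.
By Bayes' theorem, P(H|E) = 0.023100 / 0.83284 = 0.028. Hence P(¬H|E) = 1 − 0.028 = 0.972.

P(¬H | E) ≈ 0.972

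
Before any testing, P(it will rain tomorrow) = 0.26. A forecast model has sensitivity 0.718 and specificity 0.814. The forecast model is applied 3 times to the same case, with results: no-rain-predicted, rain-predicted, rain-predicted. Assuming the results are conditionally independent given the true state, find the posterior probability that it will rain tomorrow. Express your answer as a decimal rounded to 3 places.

Let H be the event that it will rain tomorrow; start with P(H) = 0.26. P('rain-predicted'|H) = 0.718, P('rain-predicted'|¬H) = 0.186.
Update on result 1 ('no-rain-predicted'): P(H) ← 0.282·0.2600 / (0.282·0.2600 + 0.814·0.7400) = 0.073320/0.67568 = 0.1085.
Update on result 2 ('rain-predicted'): P(H) ← 0.718·0.1085 / (0.718·0.1085 + 0.186·0.8915) = 0.077912/0.24373 = 0.3197.
Update on result 3 ('rain-predicted'): P(H) ← 0.718·0.3197 / (0.718·0.3197 + 0.186·0.6803) = 0.22952/0.35606 = 0.6446.

Posterior P(H) ≈ 0.645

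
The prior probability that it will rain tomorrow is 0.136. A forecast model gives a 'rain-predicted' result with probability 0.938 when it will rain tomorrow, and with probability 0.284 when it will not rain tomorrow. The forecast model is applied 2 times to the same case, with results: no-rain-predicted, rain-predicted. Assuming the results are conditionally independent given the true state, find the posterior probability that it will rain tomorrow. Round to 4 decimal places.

Posterior P(H) ≈ 0.0431

With H the event that it will rain tomorrow, the joint likelihood of the observed sequence is P(data|H) = 0.062·0.938 = 0.058156 and P(data|¬H) = 0.716·0.284 = 0.20334.
Bayes: P(H|data) = 0.136·0.058156 / (0.136·0.058156 + 0.864·0.20334) = 0.0079092/0.18360 = 0.0431.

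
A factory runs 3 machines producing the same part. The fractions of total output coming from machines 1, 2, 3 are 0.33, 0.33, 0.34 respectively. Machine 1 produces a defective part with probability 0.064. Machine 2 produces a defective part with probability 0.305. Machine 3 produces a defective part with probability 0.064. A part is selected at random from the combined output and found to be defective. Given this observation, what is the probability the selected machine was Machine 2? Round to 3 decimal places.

Tabulate prior·likelihood by source: [1] prior 0.33, lik 0.064, product 0.02112; [2] prior 0.33, lik 0.305, product 0.1007; [3] prior 0.34, lik 0.064, product 0.02176.
Normalizing constant = 0.14353; the posterior for Machine 2 is its product over the sum, 0.1007/0.14353 = 0.701.

Posterior probability ≈ 0.701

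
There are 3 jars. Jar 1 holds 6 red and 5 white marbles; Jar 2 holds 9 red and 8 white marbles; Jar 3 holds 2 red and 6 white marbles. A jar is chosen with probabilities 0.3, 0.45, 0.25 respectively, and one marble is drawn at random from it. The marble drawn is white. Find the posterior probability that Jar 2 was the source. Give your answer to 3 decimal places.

Tabulate prior·likelihood by source: [1] prior 0.3, lik 0.4545, product 0.1364; [2] prior 0.45, lik 0.4706, product 0.2118; [3] prior 0.25, lik 0.75, product 0.1875.
Normalizing constant = 0.53563; the posterior for Jar 2 is its product over the sum, 0.2118/0.53563 = 0.395.

Posterior probability ≈ 0.395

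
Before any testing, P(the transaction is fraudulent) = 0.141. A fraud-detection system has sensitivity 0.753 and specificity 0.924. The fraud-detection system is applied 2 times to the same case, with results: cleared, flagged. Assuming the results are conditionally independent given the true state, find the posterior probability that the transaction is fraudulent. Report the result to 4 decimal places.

Posterior P(H) ≈ 0.3030

With H the event that the transaction is fraudulent, the joint likelihood of the observed sequence is P(data|H) = 0.247·0.753 = 0.18599 and P(data|¬H) = 0.924·0.076 = 0.070224.
Bayes: P(H|data) = 0.141·0.18599 / (0.141·0.18599 + 0.859·0.070224) = 0.026225/0.086547 = 0.3030.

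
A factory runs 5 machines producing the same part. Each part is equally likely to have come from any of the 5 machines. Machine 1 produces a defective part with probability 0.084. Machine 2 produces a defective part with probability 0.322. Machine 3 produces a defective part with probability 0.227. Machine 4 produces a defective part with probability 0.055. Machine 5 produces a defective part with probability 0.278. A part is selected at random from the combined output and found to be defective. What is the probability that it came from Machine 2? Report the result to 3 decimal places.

Tabulate prior·likelihood by source: [1] prior 0.2, lik 0.084, product 0.01680; [2] prior 0.2, lik 0.322, product 0.06440; [3] prior 0.2, lik 0.227, product 0.04540; [4] prior 0.2, lik 0.055, product 0.01100; [5] prior 0.2, lik 0.278, product 0.05560.
Normalizing constant = 0.19320; the posterior for Machine 2 is its product over the sum, 0.06440/0.19320 = 0.333.

Posterior probability ≈ 0.333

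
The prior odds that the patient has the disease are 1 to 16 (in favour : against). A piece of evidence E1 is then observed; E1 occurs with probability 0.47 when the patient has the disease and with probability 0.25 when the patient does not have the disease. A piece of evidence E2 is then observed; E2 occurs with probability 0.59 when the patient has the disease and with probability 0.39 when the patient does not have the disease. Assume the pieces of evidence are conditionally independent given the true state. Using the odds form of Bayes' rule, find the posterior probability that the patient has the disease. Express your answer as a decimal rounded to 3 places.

Prior odds = 1/16 = 0.062500. In log-odds, ln(0.062500) = -2.7726.
Add log likelihood ratios: ln(1.8800) + ln(1.5128) = 1.0452.
Posterior log-odds = -1.7273, so posterior odds = exp(-1.7273) = 0.17776. Converting, P(H|E) = 0.17776/1.1778 = 0.151.

Posterior probability ≈ 0.151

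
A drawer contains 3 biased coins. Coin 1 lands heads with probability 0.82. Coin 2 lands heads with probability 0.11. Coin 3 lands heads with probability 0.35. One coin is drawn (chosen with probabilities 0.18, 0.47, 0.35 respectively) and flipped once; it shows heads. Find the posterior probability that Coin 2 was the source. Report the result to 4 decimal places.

Posterior probability ≈ 0.1607

P(heads|C1) = 0.82; P(heads|C2) = 0.11; P(heads|C3) = 0.35.
Prior × likelihood for each source: 0.18·0.82=0.1476, 0.47·0.11=0.05170, 0.35·0.35=0.1225. Summing gives P(heads) = 0.32180.
P(Coin 2 | heads) = 0.05170 / 0.32180 = 0.1607.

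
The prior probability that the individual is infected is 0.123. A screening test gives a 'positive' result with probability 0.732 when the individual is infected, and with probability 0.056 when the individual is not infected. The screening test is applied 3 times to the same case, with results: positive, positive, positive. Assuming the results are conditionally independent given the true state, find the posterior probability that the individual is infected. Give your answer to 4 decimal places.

Let H be the event that the individual is infected; start with P(H) = 0.123. P('positive'|H) = 0.732, P('positive'|¬H) = 0.056.
Update on result 1 ('positive'): P(H) ← 0.732·0.1230 / (0.732·0.1230 + 0.056·0.8770) = 0.090036/0.13915 = 0.6471.
Update on result 2 ('positive'): P(H) ← 0.732·0.6471 / (0.732·0.6471 + 0.056·0.3529) = 0.47364/0.49341 = 0.9599.
Update on result 3 ('positive'): P(H) ← 0.732·0.9599 / (0.732·0.9599 + 0.056·0.0401) = 0.70268/0.70492 = 0.9968.

Posterior P(H) ≈ 0.9968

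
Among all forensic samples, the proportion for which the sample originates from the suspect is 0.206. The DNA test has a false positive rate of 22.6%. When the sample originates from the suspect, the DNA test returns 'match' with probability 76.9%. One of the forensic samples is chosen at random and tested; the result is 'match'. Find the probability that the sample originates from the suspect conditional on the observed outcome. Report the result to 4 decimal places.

Write H for 'the sample originates from the suspect'. Prior odds H:¬H = 0.206/0.794 = 0.25945. For the 'match' outcome, the likelihood ratio is 0.769/0.226 = 3.4027.
Posterior odds = 0.25945 × 3.4027 = 0.88280, so P(H|E) = 0.88280/(1+0.88280) = 0.4689.

P(H | E) ≈ 0.4689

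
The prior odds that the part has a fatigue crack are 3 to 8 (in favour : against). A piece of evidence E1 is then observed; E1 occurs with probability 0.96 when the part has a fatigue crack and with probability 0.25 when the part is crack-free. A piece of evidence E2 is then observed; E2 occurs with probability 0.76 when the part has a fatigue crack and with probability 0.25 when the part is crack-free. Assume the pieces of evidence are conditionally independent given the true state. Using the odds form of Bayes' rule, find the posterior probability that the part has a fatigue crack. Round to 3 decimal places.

Prior odds = 3/8 = 0.37500.
Likelihood ratio for E1 = 0.96/0.25 = 3.8400.
Likelihood ratio for E2 = 0.76/0.25 = 3.0400.
Posterior odds = prior odds × LR₁ × LR₂ = 4.3776.
Posterior probability = odds/(1+odds) = 4.3776/5.3776 = 0.814.

Posterior probability ≈ 0.814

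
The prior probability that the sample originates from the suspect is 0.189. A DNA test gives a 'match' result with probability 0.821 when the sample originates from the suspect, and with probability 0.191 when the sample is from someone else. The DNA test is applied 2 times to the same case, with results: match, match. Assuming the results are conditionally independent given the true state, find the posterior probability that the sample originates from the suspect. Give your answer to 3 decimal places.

Let H be the event that the sample originates from the suspect; start with P(H) = 0.189. P('match'|H) = 0.821, P('match'|¬H) = 0.191.
Update on result 1 ('match'): P(H) ← 0.821·0.1890 / (0.821·0.1890 + 0.191·0.8110) = 0.15517/0.31007 = 0.5004.
Update on result 2 ('match'): P(H) ← 0.821·0.5004 / (0.821·0.5004 + 0.191·0.4996) = 0.41085/0.50627 = 0.8115.

Posterior P(H) ≈ 0.812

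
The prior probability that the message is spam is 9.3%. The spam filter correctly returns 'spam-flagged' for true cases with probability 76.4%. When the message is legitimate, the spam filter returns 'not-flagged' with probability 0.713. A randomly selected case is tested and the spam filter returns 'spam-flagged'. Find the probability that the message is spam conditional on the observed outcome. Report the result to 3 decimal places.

Let H be the event that the message is spam. P(H) = 0.093, so P(¬H) = 0.907. With E the 'spam-flagged' result, P(E|H) = 0.764 and P(E|¬H) = 0.287.
P(E) = 0.764·0.093 + 0.287·0.907 = 0.071052 + 0.26031 = 0.33136.
By Bayes' theorem, P(H|E) = 0.071052 / 0.33136 = 0.214.

P(H | E) ≈ 0.214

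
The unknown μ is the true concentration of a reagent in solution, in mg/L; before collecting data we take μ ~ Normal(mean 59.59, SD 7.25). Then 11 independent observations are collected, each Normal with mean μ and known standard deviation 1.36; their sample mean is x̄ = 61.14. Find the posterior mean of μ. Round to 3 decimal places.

Prior precision 1/τ₀² = 1/7.25² = 0.0190250; data precision n/σ² = 11/1.36² = 5.94723.
Posterior precision = 0.0190250 + 5.94723 = 5.96626.
Posterior mean = (0.0190250·59.59 + 5.94723·61.14) / 5.96626 = 61.135.

Posterior mean ≈ 61.135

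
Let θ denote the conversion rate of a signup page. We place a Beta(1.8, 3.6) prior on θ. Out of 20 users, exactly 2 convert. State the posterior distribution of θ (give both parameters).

Posterior: Beta(3.8, 21.6)

Observing 2 successes and 18 failures updates Beta(1.8, 3.6) by adding the success and failure counts to the two shape parameters: α = 1.8+2 = 3.8, β = 3.6+18 = 21.6.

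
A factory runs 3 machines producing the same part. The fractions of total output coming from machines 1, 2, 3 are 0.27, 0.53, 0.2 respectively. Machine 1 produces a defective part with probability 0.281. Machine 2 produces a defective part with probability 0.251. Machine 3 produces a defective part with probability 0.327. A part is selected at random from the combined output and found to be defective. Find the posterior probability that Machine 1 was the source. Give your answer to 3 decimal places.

Posterior probability ≈ 0.277

P(defective|M1) = 0.281; P(defective|M2) = 0.251; P(defective|M3) = 0.327.
Prior × likelihood for each source: 0.27·0.281=0.07587, 0.53·0.251=0.1330, 0.2·0.327=0.06540. Summing gives P(defective) = 0.27430.
P(Machine 1 | defective) = 0.07587 / 0.27430 = 0.277.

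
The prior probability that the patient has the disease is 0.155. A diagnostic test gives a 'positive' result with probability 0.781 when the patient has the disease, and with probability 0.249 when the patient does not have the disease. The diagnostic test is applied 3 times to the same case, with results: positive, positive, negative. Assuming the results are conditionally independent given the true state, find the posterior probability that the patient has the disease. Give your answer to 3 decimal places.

With H the event that the patient has the disease, the joint likelihood of the observed sequence is P(data|H) = 0.781·0.781·0.219 = 0.13358 and P(data|¬H) = 0.249·0.249·0.751 = 0.046563.
Bayes: P(H|data) = 0.155·0.13358 / (0.155·0.13358 + 0.845·0.046563) = 0.020705/0.060051 = 0.3448.

Posterior P(H) ≈ 0.345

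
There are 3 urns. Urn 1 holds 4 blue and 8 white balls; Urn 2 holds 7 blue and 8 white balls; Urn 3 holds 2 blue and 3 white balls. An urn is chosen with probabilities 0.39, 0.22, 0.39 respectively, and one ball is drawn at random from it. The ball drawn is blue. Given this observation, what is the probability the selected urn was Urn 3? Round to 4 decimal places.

P(blue|Urn 1) = 0.3333; P(blue|Urn 2) = 0.4667; P(blue|Urn 3) = 0.4.
Prior × likelihood for each source: 0.39·0.3333=0.1300, 0.22·0.4667=0.1027, 0.39·0.4=0.1560. Summing gives P(blue) = 0.38867.
P(Urn 3 | blue) = 0.1560 / 0.38867 = 0.4014.

Posterior probability ≈ 0.4014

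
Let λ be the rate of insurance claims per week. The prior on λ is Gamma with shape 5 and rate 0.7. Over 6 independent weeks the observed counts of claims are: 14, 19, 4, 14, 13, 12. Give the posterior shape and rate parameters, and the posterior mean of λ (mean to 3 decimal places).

The Poisson likelihood adds the total count to the shape and the number of exposure periods to the rate. Here ∑xᵢ = 76 and n = 6, so shape 5→81 and rate 0.7→6.7.
Posterior mean = shape/rate = 81/6.7 = 12.090.

Posterior: Gamma(shape=81, rate=6.7); mean ≈ 12.090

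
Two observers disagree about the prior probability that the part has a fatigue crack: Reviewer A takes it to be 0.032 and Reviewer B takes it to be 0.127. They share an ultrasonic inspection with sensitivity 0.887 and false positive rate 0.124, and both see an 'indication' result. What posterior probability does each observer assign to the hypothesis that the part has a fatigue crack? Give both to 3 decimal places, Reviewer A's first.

Reviewer A: 0.191; Reviewer B: 0.510

P('+'|H) = 0.887, P('+'|¬H) = 0.124.
Reviewer A: numerator 0.887·0.032 = 0.028384; evidence = 0.028384+0.124·0.968 = 0.14842; posterior = 0.191.
Reviewer B: numerator 0.887·0.127 = 0.11265; evidence = 0.11265+0.124·0.873 = 0.22090; posterior = 0.510.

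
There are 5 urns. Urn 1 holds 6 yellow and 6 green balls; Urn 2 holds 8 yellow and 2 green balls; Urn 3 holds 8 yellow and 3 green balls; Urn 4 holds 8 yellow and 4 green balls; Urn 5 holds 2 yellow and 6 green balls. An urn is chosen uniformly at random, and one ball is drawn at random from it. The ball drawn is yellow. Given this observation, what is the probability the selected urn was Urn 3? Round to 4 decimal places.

P(yellow|Urn 1) = 0.5; P(yellow|Urn 2) = 0.8; P(yellow|Urn 3) = 0.7273; P(yellow|Urn 4) = 0.6667; P(yellow|Urn 5) = 0.25.
Prior × likelihood for each source: 0.2·0.5=0.1000, 0.2·0.8=0.1600, 0.2·0.7273=0.1455, 0.2·0.6667=0.1333, 0.2·0.25=0.05000. Summing gives P(yellow) = 0.58879.
P(Urn 3 | yellow) = 0.1455 / 0.58879 = 0.2470.

Posterior probability ≈ 0.2470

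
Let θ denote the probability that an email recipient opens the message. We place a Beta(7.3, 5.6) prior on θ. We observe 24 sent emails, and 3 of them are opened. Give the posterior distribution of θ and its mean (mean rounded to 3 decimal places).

Observing 3 successes and 21 failures updates Beta(7.3, 5.6) by adding the success and failure counts to the two shape parameters: α = 7.3+3 = 10.3, β = 5.6+21 = 26.6.
E[θ | data] = 10.3/(10.3+26.6) = 0.279.

Posterior: Beta(10.3, 26.6); mean ≈ 0.279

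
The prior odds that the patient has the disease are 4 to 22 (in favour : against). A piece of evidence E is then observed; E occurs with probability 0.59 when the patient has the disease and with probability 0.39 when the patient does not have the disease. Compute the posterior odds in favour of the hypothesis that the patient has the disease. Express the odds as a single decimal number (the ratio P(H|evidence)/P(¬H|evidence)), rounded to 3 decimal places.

Prior odds = 4/22 = 0.18182. In log-odds, ln(0.18182) = -1.7047.
Add log likelihood ratio: ln(1.5128) = 0.41398.
Posterior log-odds = -1.2908, so posterior odds = exp(-1.2908) = 0.27506.

Posterior odds ≈ 0.275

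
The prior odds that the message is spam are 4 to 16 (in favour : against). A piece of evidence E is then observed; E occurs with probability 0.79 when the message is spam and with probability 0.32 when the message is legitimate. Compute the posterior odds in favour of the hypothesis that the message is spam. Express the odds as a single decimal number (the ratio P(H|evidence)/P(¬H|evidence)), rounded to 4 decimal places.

Prior odds = 4/16 = 0.25000.
Likelihood ratio for E = 0.79/0.32 = 2.4688.
Posterior odds = prior odds × LR = 0.61719.

Posterior odds ≈ 0.6172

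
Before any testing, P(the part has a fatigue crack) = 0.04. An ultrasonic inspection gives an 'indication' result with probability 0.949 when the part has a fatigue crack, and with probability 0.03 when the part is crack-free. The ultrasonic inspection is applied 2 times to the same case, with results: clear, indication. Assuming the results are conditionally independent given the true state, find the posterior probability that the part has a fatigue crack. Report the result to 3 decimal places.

Let H be the event that the part has a fatigue crack; start with P(H) = 0.04. P('indication'|H) = 0.949, P('indication'|¬H) = 0.03.
Update on result 1 ('clear'): P(H) ← 0.051·0.0400 / (0.051·0.0400 + 0.97·0.9600) = 0.0020400/0.93324 = 0.0022.
Update on result 2 ('indication'): P(H) ← 0.949·0.0022 / (0.949·0.0022 + 0.03·0.9978) = 0.0020745/0.032009 = 0.0648.

Posterior P(H) ≈ 0.065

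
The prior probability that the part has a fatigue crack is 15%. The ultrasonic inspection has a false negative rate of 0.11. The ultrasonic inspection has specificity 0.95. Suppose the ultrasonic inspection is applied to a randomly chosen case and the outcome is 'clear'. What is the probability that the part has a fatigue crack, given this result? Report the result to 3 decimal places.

Let H be the event that the part has a fatigue crack. P(H) = 0.15, so P(¬H) = 0.85. With E the 'clear' result, P(E|H) = 0.11 and P(E|¬H) = 0.95.
P(E) = 0.11·0.15 + 0.95·0.85 = 0.016500 + 0.80750 = 0.82400.
By Bayes' theorem, P(H|E) = 0.016500 / 0.82400 = 0.020.

P(H | E) ≈ 0.020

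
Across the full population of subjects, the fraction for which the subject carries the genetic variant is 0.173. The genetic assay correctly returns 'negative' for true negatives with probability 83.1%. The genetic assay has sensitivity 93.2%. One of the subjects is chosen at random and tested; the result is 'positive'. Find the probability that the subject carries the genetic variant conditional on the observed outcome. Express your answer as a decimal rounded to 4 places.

P(H | E) ≈ 0.5357

Let H be the event that the subject carries the genetic variant. P(H) = 0.173, so P(¬H) = 0.827. With E the 'positive' result, P(E|H) = 0.932 and P(E|¬H) = 0.169.
P(E) = 0.932·0.173 + 0.169·0.827 = 0.16124 + 0.13976 = 0.30100.
By Bayes' theorem, P(H|E) = 0.16124 / 0.30100 = 0.5357.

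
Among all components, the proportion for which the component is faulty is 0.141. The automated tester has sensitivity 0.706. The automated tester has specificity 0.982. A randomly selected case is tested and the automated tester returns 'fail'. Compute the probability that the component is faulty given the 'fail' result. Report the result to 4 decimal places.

Write H for 'the component is faulty'. Prior odds H:¬H = 0.141/0.859 = 0.16414. For the 'fail' outcome, the likelihood ratio is 0.706/0.018 = 39.222.
Posterior odds = 0.16414 × 39.222 = 6.4381, so P(H|E) = 6.4381/(1+6.4381) = 0.8656.

P(H | E) ≈ 0.8656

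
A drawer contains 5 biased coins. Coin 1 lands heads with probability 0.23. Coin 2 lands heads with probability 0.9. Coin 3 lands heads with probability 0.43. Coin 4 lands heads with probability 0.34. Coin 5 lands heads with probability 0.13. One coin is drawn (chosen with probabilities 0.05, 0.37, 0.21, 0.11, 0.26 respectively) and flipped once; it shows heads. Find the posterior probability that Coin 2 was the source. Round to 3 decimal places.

Posterior probability ≈ 0.658

P(heads|C1) = 0.23; P(heads|C2) = 0.9; P(heads|C3) = 0.43; P(heads|C4) = 0.34; P(heads|C5) = 0.13.
Prior × likelihood for each source: 0.05·0.23=0.01150, 0.37·0.9=0.3330, 0.21·0.43=0.09030, 0.11·0.34=0.03740, 0.26·0.13=0.03380. Summing gives P(heads) = 0.50600.
P(Coin 2 | heads) = 0.3330 / 0.50600 = 0.658.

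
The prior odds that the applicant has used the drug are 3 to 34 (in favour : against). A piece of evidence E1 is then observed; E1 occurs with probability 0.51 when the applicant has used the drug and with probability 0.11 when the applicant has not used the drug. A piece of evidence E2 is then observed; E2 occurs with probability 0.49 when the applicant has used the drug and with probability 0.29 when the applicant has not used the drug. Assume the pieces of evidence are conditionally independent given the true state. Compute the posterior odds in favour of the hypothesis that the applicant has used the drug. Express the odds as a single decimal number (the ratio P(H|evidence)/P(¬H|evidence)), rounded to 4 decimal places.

Prior odds = 3/34 = 0.088235. In log-odds, ln(0.088235) = -2.4277.
Add log likelihood ratios: ln(4.6364) + ln(1.6897) = 2.0585.
Posterior log-odds = -0.36929, so posterior odds = exp(-0.36929) = 0.69122.

Posterior odds ≈ 0.6912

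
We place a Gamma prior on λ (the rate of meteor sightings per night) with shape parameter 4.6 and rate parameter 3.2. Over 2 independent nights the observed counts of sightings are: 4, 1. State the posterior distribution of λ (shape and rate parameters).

Posterior: Gamma(shape=9.6, rate=5.2)

The Poisson likelihood adds the total count to the shape and the number of exposure periods to the rate. Here ∑xᵢ = 5 and n = 2, so shape 4.6→9.6 and rate 3.2→5.2.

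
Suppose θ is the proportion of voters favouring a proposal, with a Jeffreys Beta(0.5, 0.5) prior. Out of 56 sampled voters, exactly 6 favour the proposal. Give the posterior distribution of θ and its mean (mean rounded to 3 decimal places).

Posterior: Beta(6.5, 50.5); mean ≈ 0.114

Observing 6 successes and 50 failures updates Beta(0.5, 0.5) by adding the success and failure counts to the two shape parameters: α = 0.5+6 = 6.5, β = 0.5+50 = 50.5.
Posterior mean = α/(α+β) = 6.5/57 = 0.114.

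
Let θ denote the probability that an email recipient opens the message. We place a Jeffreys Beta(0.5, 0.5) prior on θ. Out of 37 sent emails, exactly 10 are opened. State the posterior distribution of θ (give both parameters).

The binomial likelihood is conjugate to the Beta prior: with 10 successes and 27 failures, the posterior is Beta(0.5+10, 0.5+27) = Beta(10.5, 27.5).

Posterior: Beta(10.5, 27.5)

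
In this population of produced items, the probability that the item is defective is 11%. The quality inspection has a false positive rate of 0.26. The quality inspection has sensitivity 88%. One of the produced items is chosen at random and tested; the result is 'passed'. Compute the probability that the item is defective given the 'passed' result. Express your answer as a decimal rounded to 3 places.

P(H | E) ≈ 0.020

Let H be the event that the item is defective. P(H) = 0.11, so P(¬H) = 0.89. With E the 'passed' result, P(E|H) = 0.12 and P(E|¬H) = 0.74.
P(E) = 0.12·0.11 + 0.74·0.89 = 0.013200 + 0.65860 = 0.67180.
By Bayes' theorem, P(H|E) = 0.013200 / 0.67180 = 0.020.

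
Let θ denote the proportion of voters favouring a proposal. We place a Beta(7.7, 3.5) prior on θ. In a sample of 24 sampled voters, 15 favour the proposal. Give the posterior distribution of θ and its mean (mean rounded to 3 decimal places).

Posterior: Beta(22.7, 12.5); mean ≈ 0.645

Observing 15 successes and 9 failures updates Beta(7.7, 3.5) by adding the success and failure counts to the two shape parameters: α = 7.7+15 = 22.7, β = 3.5+9 = 12.5.
E[θ | data] = 22.7/(22.7+12.5) = 0.645.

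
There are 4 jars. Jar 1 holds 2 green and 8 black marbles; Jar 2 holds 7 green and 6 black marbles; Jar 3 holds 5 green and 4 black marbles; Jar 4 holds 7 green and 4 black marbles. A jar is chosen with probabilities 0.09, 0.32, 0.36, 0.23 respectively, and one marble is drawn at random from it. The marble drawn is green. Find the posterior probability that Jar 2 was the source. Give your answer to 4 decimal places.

Posterior probability ≈ 0.3211

Tabulate prior·likelihood by source: [1] prior 0.09, lik 0.2, product 0.01800; [2] prior 0.32, lik 0.5385, product 0.1723; [3] prior 0.36, lik 0.5556, product 0.2000; [4] prior 0.23, lik 0.6364, product 0.1464.
Normalizing constant = 0.53667; the posterior for Jar 2 is its product over the sum, 0.1723/0.53667 = 0.3211.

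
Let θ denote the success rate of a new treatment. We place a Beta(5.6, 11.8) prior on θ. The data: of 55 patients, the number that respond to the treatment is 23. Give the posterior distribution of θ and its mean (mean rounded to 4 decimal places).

The binomial likelihood is conjugate to the Beta prior: with 23 successes and 32 failures, the posterior is Beta(5.6+23, 11.8+32) = Beta(28.6, 43.8).
E[θ | data] = 28.6/(28.6+43.8) = 0.3950.

Posterior: Beta(28.6, 43.8); mean ≈ 0.3950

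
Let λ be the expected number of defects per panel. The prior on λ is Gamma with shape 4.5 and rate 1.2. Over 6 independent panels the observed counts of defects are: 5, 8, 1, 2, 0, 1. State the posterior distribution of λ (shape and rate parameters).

Total count ∑xᵢ = 17 over n = 6 panels.
Gamma is conjugate to the Poisson likelihood: posterior is Gamma(shape = 4.5+17 = 21.5, rate = 1.2+6 = 7.2).

Posterior: Gamma(shape=21.5, rate=7.2)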